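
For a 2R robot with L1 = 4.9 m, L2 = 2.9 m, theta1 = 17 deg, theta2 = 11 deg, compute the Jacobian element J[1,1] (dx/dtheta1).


J[1,1] = -L1*sin(t1) - L2*sin(t1+t2)
= -4.9*sin(17) - 2.9*sin(28)
= -2.7941


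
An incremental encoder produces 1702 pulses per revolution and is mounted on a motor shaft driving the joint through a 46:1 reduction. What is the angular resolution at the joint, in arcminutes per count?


counts per rev = 1702
effective counts at joint = 1702 * 46 = 78292
resolution = 360*60 / 78292
= 0.2759 arcmin/count


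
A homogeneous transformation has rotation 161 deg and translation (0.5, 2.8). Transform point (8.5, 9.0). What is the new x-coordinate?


x' = cos(theta)*px - sin(theta)*py + tx
= -0.9455*8.5 - 0.3256*9.0 + 0.5
= -10.467


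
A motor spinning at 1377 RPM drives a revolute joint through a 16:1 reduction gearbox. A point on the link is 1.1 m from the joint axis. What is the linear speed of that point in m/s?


omega_motor = 1377 * 2*pi/60 = 144.1991 rad/s
omega_joint = omega_motor / 16 = 9.0124 rad/s
v = omega_joint * r = 9.0124 * 1.1
= 9.9137 m/s


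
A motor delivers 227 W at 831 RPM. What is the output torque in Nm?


omega = 831 * 2*pi/60 = 87.0221 rad/s
tau = P / omega = 227 / 87.0221
= 2.6085 Nm


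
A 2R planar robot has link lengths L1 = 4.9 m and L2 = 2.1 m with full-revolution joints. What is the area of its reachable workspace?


r_max = L1 + L2 = 7.0 m
r_min = |L1 - L2| = 2.8 m
Area = pi*(r_max^2 - r_min^2)
= pi*(49.0 - 7.84)
= pi * 41.16
= 129.308 m^2


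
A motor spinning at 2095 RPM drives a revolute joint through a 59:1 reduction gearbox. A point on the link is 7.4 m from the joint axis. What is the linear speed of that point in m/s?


omega_motor = 2095 * 2*pi/60 = 219.3879 rad/s
omega_joint = omega_motor / 59 = 3.7184 rad/s
v = omega_joint * r = 3.7184 * 7.4
= 27.5164 m/s


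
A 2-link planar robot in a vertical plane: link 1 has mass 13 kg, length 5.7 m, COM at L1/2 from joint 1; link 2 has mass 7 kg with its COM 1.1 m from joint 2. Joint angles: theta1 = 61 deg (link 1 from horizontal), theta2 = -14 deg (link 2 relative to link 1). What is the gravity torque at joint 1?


Horizontal distance from joint 1 to link-1 COM:
  x_c1 = (L1/2)*cos(t1) = 2.85 * 0.4848 = 1.3817 m
Horizontal distance from joint 1 to link-2 COM:
  x_c2 = L1*cos(t1) + Lc2*cos(t1+t2)
       = 5.7*0.4848 + 1.1*0.682 = 3.5136 m
tau1 = m1*g*x_c1 + m2*g*x_c2
     = 13*9.81*1.3817 + 7*9.81*3.5136
     = 176.2091 + 241.2798
     = 417.489 Nm


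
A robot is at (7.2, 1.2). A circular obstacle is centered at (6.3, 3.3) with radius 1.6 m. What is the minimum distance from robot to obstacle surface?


center_dist = sqrt((7.2-6.3)^2 + (1.2-3.3)^2)
= sqrt(0.81 + 4.41)
= 2.2847
min_dist = center_dist - radius = 2.2847 - 1.6 = 0.6847 m


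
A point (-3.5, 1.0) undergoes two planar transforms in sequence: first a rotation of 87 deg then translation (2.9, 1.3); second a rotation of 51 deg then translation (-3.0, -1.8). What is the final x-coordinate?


After transform 1:
x1 = cos(87)*-3.5 - sin(87)*1.0 + 2.9 = 1.7182
y1 = sin(87)*-3.5 + cos(87)*1.0 + 1.3 = -2.1429
After transform 2:
x2 = cos(51)*1.7182 - sin(51)*-2.1429 + -3.0
= -0.2534


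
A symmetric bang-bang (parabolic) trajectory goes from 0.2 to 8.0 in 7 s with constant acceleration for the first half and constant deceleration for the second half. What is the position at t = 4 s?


Symmetric rest-to-rest: each phase covers (pf-p0)/2 in time T/2. 0.5*a*(T/2)^2 = (pf-p0)/2 => a = 4*(pf-p0)/T^2
a = 4*(8.0-0.2)/7^2 = 0.6367
t = 4 is in the deceleration phase (t > T/2).
p = pf - 0.5*a*(T-t)^2 = 8.0 - 0.5*0.6367*3^2
= 5.1347


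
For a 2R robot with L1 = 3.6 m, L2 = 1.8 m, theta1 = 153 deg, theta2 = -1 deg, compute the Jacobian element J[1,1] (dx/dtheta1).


J[1,1] = -L1*sin(t1) - L2*sin(t1+t2)
= -3.6*sin(153) - 1.8*sin(152)
= -2.4794


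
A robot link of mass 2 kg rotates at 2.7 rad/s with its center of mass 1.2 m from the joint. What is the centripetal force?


F = m * omega^2 * r
= 2 * 2.7^2 * 1.2
= 2 * 7.29 * 1.2
= 17.496 N


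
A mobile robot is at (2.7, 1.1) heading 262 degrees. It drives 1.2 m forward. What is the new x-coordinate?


x_new = x0 + d*cos(theta)
= 2.7 + 1.2*cos(262)
= 2.7 + -0.167
= 2.533


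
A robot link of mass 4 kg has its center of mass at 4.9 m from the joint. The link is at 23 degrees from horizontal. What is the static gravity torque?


tau = m*g*L*cos(angle)
= 4 * 9.81 * 4.9 * cos(23 deg)
= 4 * 9.81 * 4.9 * 0.9205
= 176.991 Nm


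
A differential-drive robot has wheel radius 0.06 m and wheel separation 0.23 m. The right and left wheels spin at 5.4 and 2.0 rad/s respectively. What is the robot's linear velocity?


vR = r*wR = 0.06*5.4 = 0.324 m/s
vL = r*wL = 0.06*2.0 = 0.12 m/s
v = (vR+vL)/2 = 0.222 m/s
omega = (vR-vL)/L = 0.887 rad/s
linear velocity = 0.222 m/s


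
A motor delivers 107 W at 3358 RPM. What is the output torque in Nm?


omega = 3358 * 2*pi/60 = 351.6489 rad/s
tau = P / omega = 107 / 351.6489
= 0.3043 Nm


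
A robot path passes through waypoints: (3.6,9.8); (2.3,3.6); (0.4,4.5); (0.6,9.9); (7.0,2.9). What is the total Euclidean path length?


Segment lengths:
  seg1 = sqrt((-1.3)^2 + (-6.2)^2) = 6.3348
  seg2 = sqrt((-1.9)^2 + (0.9)^2) = 2.1024
  seg3 = sqrt((0.2)^2 + (5.4)^2) = 5.4037
  seg4 = sqrt((6.4)^2 + (-7.0)^2) = 9.4847
Total = 23.3256


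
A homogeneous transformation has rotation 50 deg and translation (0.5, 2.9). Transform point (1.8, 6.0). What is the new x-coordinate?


x' = cos(theta)*px - sin(theta)*py + tx
= 0.6428*1.8 - 0.766*6.0 + 0.5
= -2.9392


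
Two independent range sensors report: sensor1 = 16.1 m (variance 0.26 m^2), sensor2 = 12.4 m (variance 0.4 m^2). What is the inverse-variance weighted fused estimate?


w1 = (1/var1) / (1/var1 + 1/var2)
   = 3.8462 / (3.8462 + 2.5) = 0.6061
w2 = 1 - w1 = 0.3939
fused = w1*s1 + w2*s2 = 9.7576 + 4.8848
= 14.6424 m


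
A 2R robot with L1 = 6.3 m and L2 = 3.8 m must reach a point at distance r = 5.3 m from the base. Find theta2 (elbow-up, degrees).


cos(theta2) = (r^2 - L1^2 - L2^2) / (2*L1*L2)
cos(theta2) = (28.09 - 39.69 - 14.44) / 47.88
cos(theta2) = -0.54386
theta2 = 122.9468 degrees


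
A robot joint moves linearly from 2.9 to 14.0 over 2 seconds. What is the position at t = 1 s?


s = t/T = 1/2 = 0.5
p(t) = p0 + (pf-p0)*s
= 2.9 + (14.0 - 2.9) * 0.5
= 8.45


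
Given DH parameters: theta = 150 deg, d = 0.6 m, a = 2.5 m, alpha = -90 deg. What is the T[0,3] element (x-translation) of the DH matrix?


T[0,3] = a * cos(theta)
= 2.5 * cos(150 deg)
= 2.5 * -0.866
= -2.1651


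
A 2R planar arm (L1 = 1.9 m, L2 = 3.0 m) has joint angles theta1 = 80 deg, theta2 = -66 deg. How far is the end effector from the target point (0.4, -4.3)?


End effector via forward kinematics:
x = L1*cos(t1) + L2*cos(t1+t2) = 3.2408
y = L1*sin(t1) + L2*sin(t1+t2) = 2.5969
Distance to target:
d = sqrt((0.4 - 3.2408)^2 + (-4.3 - 2.5969)^2)
= sqrt(8.0703 + 47.5672)
= 7.4591 m


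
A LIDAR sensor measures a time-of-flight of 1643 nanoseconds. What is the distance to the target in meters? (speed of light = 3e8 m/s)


tof = 1643 ns = 1.643e-06 s
dist = c * tof / 2
= 3e8 * 1.643e-06 / 2
= 246.45 m


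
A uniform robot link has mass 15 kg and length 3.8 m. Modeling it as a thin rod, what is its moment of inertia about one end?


I = (1/3) * m * L^2
= (1/3) * 15 * 3.8^2
= 0.333333 * 15 * 14.44
= 72.2 kg*m^2


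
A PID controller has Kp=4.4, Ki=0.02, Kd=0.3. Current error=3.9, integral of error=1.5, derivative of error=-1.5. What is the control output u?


u = Kp*e + Ki*int(e) + Kd*de/dt
= 4.4*3.9 + 0.02*1.5 + 0.3*(-1.5)
= 17.16 + 0.03 + -0.45
= 16.74


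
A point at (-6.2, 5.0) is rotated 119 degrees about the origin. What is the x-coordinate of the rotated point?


x' = x*cos(theta) - y*sin(theta)
cos(119 deg) = -0.4848, sin(119 deg) = 0.8746
x' = -6.2 * -0.4848 - 5.0 * 0.8746
= 3.0058 - 4.3731
= -1.3673


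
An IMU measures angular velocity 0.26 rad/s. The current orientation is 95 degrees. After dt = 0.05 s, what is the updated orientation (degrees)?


delta_theta = w * dt = 0.26 * 0.05 = 0.013 rad
= 0.7448 deg
theta_new = 95 + 0.7448 = 95.7448 deg


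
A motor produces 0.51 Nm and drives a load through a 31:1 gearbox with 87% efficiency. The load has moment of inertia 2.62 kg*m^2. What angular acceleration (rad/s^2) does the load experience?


tau_out = tau_motor * N * eta
= 0.51 * 31 * 0.87 = 13.7547 Nm
alpha = tau_out / I = 13.7547 / 2.62
= 5.2499 rad/s^2


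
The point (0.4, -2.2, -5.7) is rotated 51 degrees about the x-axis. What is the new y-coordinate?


Rotation about x-axis: y' = y*cos(theta) - z*sin(theta)
= -2.2 * 0.6293 - -5.7 * 0.7771
= 3.0452


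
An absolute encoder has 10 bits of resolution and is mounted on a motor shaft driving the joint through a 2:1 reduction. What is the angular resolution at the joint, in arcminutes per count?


counts = 2^10 = 1024
effective counts at joint = 1024 * 2 = 2048
resolution = 360*60 / 2048
= 10.5469 arcmin/count


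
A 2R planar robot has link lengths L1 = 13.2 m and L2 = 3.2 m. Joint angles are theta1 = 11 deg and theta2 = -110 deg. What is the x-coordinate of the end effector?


Convert angles to radians: theta1 = 0.192, theta2 = -1.9199
x = L1*cos(theta1) + L2*cos(theta1+theta2)
x = 12.9575 + -0.5006
x = 12.4569


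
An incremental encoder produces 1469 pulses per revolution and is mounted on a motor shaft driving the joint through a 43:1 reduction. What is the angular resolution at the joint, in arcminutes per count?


counts per rev = 1469
effective counts at joint = 1469 * 43 = 63167
resolution = 360*60 / 63167
= 0.342 arcmin/count


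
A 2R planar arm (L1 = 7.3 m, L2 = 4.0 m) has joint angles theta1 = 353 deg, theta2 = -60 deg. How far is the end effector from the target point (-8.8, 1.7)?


End effector via forward kinematics:
x = L1*cos(t1) + L2*cos(t1+t2) = 8.8085
y = L1*sin(t1) + L2*sin(t1+t2) = -4.5717
Distance to target:
d = sqrt((-8.8 - 8.8085)^2 + (1.7 - -4.5717)^2)
= sqrt(310.0597 + 39.3338)
= 18.6921 m


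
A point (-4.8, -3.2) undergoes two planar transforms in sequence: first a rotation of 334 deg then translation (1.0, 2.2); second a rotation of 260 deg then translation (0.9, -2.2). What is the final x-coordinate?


After transform 1:
x1 = cos(334)*-4.8 - sin(334)*-3.2 + 1.0 = -4.717
y1 = sin(334)*-4.8 + cos(334)*-3.2 + 2.2 = 1.428
After transform 2:
x2 = cos(260)*-4.717 - sin(260)*1.428 + 0.9
= 3.1254


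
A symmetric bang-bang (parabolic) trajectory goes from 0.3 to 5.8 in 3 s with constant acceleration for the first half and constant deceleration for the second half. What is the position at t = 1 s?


Symmetric rest-to-rest: each phase covers (pf-p0)/2 in time T/2. 0.5*a*(T/2)^2 = (pf-p0)/2 => a = 4*(pf-p0)/T^2
a = 4*(5.8-0.3)/3^2 = 2.4444
t = 1 is in the acceleration phase (t <= T/2).
p = p0 + 0.5*a*t^2 = 0.3 + 0.5*2.4444*1^2
= 1.5222


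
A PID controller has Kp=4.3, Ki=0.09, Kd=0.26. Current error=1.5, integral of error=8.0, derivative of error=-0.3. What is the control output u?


u = Kp*e + Ki*int(e) + Kd*de/dt
= 4.3*1.5 + 0.09*8.0 + 0.26*(-0.3)
= 6.45 + 0.72 + -0.078
= 7.092


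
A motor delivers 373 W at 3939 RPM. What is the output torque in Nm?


omega = 3939 * 2*pi/60 = 412.4911 rad/s
tau = P / omega = 373 / 412.4911
= 0.9043 Nm


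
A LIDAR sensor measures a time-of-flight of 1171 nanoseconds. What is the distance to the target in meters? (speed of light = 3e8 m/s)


tof = 1171 ns = 1.171e-06 s
dist = c * tof / 2
= 3e8 * 1.171e-06 / 2
= 175.65 m


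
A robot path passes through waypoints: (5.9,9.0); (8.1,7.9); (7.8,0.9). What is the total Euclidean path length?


Segment lengths:
  seg1 = sqrt((2.2)^2 + (-1.1)^2) = 2.4597
  seg2 = sqrt((-0.3)^2 + (-7.0)^2) = 7.0064
Total = 9.4661


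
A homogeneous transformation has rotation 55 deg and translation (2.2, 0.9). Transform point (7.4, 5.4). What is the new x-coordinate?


x' = cos(theta)*px - sin(theta)*py + tx
= 0.5736*7.4 - 0.8192*5.4 + 2.2
= 2.021


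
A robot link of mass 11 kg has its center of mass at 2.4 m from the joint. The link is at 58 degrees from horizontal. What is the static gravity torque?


tau = m*g*L*cos(angle)
= 11 * 9.81 * 2.4 * cos(58 deg)
= 11 * 9.81 * 2.4 * 0.5299
= 137.2406 Nm


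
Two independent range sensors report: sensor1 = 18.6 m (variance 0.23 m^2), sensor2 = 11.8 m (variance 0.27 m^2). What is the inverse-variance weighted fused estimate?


w1 = (1/var1) / (1/var1 + 1/var2)
   = 4.3478 / (4.3478 + 3.7037) = 0.54
w2 = 1 - w1 = 0.46
fused = w1*s1 + w2*s2 = 10.044 + 5.428
= 15.472 m


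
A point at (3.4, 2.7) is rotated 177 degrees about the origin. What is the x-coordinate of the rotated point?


x' = x*cos(theta) - y*sin(theta)
cos(177 deg) = -0.9986, sin(177 deg) = 0.0523
x' = 3.4 * -0.9986 - 2.7 * 0.0523
= -3.3953 - 0.1413
= -3.5366


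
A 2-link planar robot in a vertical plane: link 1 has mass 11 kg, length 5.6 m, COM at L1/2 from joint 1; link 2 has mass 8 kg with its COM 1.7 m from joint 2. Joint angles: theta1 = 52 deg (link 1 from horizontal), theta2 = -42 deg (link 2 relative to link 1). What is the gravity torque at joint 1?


Horizontal distance from joint 1 to link-1 COM:
  x_c1 = (L1/2)*cos(t1) = 2.8 * 0.6157 = 1.7239 m
Horizontal distance from joint 1 to link-2 COM:
  x_c2 = L1*cos(t1) + Lc2*cos(t1+t2)
       = 5.6*0.6157 + 1.7*0.9848 = 5.1219 m
tau1 = m1*g*x_c1 + m2*g*x_c2
     = 11*9.81*1.7239 + 8*9.81*5.1219
     = 186.0209 + 401.9649
     = 587.9858 Nm


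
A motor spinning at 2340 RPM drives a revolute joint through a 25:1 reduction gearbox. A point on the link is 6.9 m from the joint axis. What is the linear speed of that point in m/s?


omega_motor = 2340 * 2*pi/60 = 245.0442 rad/s
omega_joint = omega_motor / 25 = 9.8018 rad/s
v = omega_joint * r = 9.8018 * 6.9
= 67.6322 m/s


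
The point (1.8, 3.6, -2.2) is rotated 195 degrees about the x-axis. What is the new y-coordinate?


Rotation about x-axis: y' = y*cos(theta) - z*sin(theta)
= 3.6 * -0.9659 - -2.2 * -0.2588
= -4.0467


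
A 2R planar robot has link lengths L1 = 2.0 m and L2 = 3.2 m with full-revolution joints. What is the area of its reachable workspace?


r_max = L1 + L2 = 5.2 m
r_min = |L1 - L2| = 1.2 m
Area = pi*(r_max^2 - r_min^2)
= pi*(27.04 - 1.44)
= pi * 25.6
= 80.4248 m^2


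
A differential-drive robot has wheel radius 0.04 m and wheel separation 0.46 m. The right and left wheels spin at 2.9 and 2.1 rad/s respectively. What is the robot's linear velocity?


vR = r*wR = 0.04*2.9 = 0.116 m/s
vL = r*wL = 0.04*2.1 = 0.084 m/s
v = (vR+vL)/2 = 0.1 m/s
omega = (vR-vL)/L = 0.0696 rad/s
linear velocity = 0.1 m/s


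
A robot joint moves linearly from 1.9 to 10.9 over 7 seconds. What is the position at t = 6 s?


s = t/T = 6/7 = 0.8571
p(t) = p0 + (pf-p0)*s
= 1.9 + (10.9 - 1.9) * 0.8571
= 9.6143


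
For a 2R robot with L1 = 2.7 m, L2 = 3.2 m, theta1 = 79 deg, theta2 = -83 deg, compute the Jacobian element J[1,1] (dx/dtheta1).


J[1,1] = -L1*sin(t1) - L2*sin(t1+t2)
= -2.7*sin(79) - 3.2*sin(-4)
= -2.4272


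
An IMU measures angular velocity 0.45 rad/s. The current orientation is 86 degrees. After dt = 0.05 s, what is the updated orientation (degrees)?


delta_theta = w * dt = 0.45 * 0.05 = 0.0225 rad
= 1.2892 deg
theta_new = 86 + 1.2892 = 87.2892 deg


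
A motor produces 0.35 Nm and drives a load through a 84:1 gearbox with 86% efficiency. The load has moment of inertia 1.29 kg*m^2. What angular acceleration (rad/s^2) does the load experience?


tau_out = tau_motor * N * eta
= 0.35 * 84 * 0.86 = 25.284 Nm
alpha = tau_out / I = 25.284 / 1.29
= 19.6 rad/s^2


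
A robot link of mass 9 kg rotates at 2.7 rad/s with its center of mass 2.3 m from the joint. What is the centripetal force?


F = m * omega^2 * r
= 9 * 2.7^2 * 2.3
= 9 * 7.29 * 2.3
= 150.903 N


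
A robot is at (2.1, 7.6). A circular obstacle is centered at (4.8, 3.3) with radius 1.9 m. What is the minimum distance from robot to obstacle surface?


center_dist = sqrt((2.1-4.8)^2 + (7.6-3.3)^2)
= sqrt(7.29 + 18.49)
= 5.0774
min_dist = center_dist - radius = 5.0774 - 1.9 = 3.1774 m


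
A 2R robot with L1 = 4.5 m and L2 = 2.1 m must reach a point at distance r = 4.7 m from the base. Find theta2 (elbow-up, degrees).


cos(theta2) = (r^2 - L1^2 - L2^2) / (2*L1*L2)
cos(theta2) = (22.09 - 20.25 - 4.41) / 18.9
cos(theta2) = -0.135979
theta2 = 97.8152 degrees


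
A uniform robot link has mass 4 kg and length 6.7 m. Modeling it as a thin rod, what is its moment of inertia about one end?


I = (1/3) * m * L^2
= (1/3) * 4 * 6.7^2
= 0.333333 * 4 * 44.89
= 59.8533 kg*m^2


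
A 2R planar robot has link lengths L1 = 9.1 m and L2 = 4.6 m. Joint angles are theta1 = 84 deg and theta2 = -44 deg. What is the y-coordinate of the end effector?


Convert angles to radians: theta1 = 1.4661, theta2 = -0.7679
y = L1*sin(theta1) + L2*sin(theta1+theta2)
y = 9.0501 + 2.9568
y = 12.007


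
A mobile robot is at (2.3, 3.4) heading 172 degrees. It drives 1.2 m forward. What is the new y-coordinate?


y_new = y0 + d*sin(theta)
= 3.4 + 1.2*sin(172)
= 3.4 + 0.167
= 3.567


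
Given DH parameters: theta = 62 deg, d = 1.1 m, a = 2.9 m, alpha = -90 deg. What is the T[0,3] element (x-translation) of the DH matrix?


T[0,3] = a * cos(theta)
= 2.9 * cos(62 deg)
= 2.9 * 0.4695
= 1.3615


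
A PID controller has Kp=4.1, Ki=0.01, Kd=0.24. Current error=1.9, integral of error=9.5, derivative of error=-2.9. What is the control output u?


u = Kp*e + Ki*int(e) + Kd*de/dt
= 4.1*1.9 + 0.01*9.5 + 0.24*(-2.9)
= 7.79 + 0.095 + -0.696
= 7.189


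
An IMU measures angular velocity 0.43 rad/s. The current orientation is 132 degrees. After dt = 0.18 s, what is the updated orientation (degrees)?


delta_theta = w * dt = 0.43 * 0.18 = 0.0774 rad
= 4.4347 deg
theta_new = 132 + 4.4347 = 136.4347 deg


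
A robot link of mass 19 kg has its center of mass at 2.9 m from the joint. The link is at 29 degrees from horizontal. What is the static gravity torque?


tau = m*g*L*cos(angle)
= 19 * 9.81 * 2.9 * cos(29 deg)
= 19 * 9.81 * 2.9 * 0.8746
= 472.7591 Nm


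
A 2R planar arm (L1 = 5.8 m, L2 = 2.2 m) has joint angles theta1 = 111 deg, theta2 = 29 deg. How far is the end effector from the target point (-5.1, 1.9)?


End effector via forward kinematics:
x = L1*cos(t1) + L2*cos(t1+t2) = -3.7638
y = L1*sin(t1) + L2*sin(t1+t2) = 6.8289
Distance to target:
d = sqrt((-5.1 - -3.7638)^2 + (1.9 - 6.8289)^2)
= sqrt(1.7853 + 24.294)
= 5.1068 m


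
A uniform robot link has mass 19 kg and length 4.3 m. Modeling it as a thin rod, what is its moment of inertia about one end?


I = (1/3) * m * L^2
= (1/3) * 19 * 4.3^2
= 0.333333 * 19 * 18.49
= 117.1033 kg*m^2


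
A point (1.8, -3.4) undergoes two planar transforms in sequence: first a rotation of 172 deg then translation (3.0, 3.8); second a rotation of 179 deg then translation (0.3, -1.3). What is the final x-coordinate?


After transform 1:
x1 = cos(172)*1.8 - sin(172)*-3.4 + 3.0 = 1.6907
y1 = sin(172)*1.8 + cos(172)*-3.4 + 3.8 = 7.4174
After transform 2:
x2 = cos(179)*1.6907 - sin(179)*7.4174 + 0.3
= -1.5199


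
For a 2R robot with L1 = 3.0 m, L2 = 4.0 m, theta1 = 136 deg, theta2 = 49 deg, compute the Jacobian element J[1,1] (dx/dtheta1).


J[1,1] = -L1*sin(t1) - L2*sin(t1+t2)
= -3.0*sin(136) - 4.0*sin(185)
= -1.7354


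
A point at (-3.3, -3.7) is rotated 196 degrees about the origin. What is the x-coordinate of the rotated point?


x' = x*cos(theta) - y*sin(theta)
cos(196 deg) = -0.9613, sin(196 deg) = -0.2756
x' = -3.3 * -0.9613 - -3.7 * -0.2756
= 3.1722 - 1.0199
= 2.1523


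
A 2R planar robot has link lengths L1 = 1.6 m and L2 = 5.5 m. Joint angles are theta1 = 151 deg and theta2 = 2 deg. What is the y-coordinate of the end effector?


Convert angles to radians: theta1 = 2.6354, theta2 = 0.0349
y = L1*sin(theta1) + L2*sin(theta1+theta2)
y = 0.7757 + 2.4969
y = 3.2726


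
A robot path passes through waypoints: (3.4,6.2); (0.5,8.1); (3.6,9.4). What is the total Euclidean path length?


Segment lengths:
  seg1 = sqrt((-2.9)^2 + (1.9)^2) = 3.467
  seg2 = sqrt((3.1)^2 + (1.3)^2) = 3.3615
Total = 6.8285


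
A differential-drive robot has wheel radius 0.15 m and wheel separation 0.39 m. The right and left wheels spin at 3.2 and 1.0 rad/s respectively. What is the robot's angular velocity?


vR = r*wR = 0.15*3.2 = 0.48 m/s
vL = r*wL = 0.15*1.0 = 0.15 m/s
v = (vR+vL)/2 = 0.315 m/s
omega = (vR-vL)/L = 0.8462 rad/s
angular velocity = 0.8462 rad/s


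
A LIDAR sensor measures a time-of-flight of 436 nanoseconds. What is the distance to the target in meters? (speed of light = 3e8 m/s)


tof = 436 ns = 4.36e-07 s
dist = c * tof / 2
= 3e8 * 4.36e-07 / 2
= 65.4 m


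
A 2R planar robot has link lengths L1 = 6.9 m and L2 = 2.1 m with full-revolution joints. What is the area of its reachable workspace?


r_max = L1 + L2 = 9.0 m
r_min = |L1 - L2| = 4.8 m
Area = pi*(r_max^2 - r_min^2)
= pi*(81.0 - 23.04)
= pi * 57.96
= 182.0867 m^2


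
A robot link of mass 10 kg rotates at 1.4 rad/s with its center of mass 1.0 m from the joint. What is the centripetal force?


F = m * omega^2 * r
= 10 * 1.4^2 * 1.0
= 10 * 1.96 * 1.0
= 19.6 N


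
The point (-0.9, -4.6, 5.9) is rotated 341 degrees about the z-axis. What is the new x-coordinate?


Rotation about z-axis: x' = x*cos(theta) - y*sin(theta)
= -0.9 * 0.9455 - -4.6 * -0.3256
= -2.3486


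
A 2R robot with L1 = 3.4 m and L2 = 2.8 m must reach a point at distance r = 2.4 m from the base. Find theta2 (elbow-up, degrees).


cos(theta2) = (r^2 - L1^2 - L2^2) / (2*L1*L2)
cos(theta2) = (5.76 - 11.56 - 7.84) / 19.04
cos(theta2) = -0.716387
theta2 = 135.7569 degrees


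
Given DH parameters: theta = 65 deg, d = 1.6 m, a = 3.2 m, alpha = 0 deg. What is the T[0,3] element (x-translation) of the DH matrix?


T[0,3] = a * cos(theta)
= 3.2 * cos(65 deg)
= 3.2 * 0.4226
= 1.3524


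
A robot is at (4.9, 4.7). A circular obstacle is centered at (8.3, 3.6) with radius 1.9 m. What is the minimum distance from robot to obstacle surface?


center_dist = sqrt((4.9-8.3)^2 + (4.7-3.6)^2)
= sqrt(11.56 + 1.21)
= 3.5735
min_dist = center_dist - radius = 3.5735 - 1.9 = 1.6735 m


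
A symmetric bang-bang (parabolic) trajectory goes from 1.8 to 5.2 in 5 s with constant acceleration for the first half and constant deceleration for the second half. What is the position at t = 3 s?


Symmetric rest-to-rest: each phase covers (pf-p0)/2 in time T/2. 0.5*a*(T/2)^2 = (pf-p0)/2 => a = 4*(pf-p0)/T^2
a = 4*(5.2-1.8)/5^2 = 0.544
t = 3 is in the deceleration phase (t > T/2).
p = pf - 0.5*a*(T-t)^2 = 5.2 - 0.5*0.544*2^2
= 4.112


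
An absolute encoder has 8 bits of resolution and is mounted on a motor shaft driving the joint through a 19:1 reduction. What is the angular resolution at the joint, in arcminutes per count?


counts = 2^8 = 256
effective counts at joint = 256 * 19 = 4864
resolution = 360*60 / 4864
= 4.4408 arcmin/count


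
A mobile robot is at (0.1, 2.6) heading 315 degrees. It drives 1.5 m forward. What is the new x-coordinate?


x_new = x0 + d*cos(theta)
= 0.1 + 1.5*cos(315)
= 0.1 + 1.0607
= 1.1607


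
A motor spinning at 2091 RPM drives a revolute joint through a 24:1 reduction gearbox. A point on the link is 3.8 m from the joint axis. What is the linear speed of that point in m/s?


omega_motor = 2091 * 2*pi/60 = 218.969 rad/s
omega_joint = omega_motor / 24 = 9.1237 rad/s
v = omega_joint * r = 9.1237 * 3.8
= 34.6701 m/s


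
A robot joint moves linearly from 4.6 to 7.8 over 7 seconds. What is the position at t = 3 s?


s = t/T = 3/7 = 0.4286
p(t) = p0 + (pf-p0)*s
= 4.6 + (7.8 - 4.6) * 0.4286
= 5.9714


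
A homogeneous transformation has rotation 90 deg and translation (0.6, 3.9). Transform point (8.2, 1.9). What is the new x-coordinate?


x' = cos(theta)*px - sin(theta)*py + tx
= 0.0*8.2 - 1.0*1.9 + 0.6
= -1.3


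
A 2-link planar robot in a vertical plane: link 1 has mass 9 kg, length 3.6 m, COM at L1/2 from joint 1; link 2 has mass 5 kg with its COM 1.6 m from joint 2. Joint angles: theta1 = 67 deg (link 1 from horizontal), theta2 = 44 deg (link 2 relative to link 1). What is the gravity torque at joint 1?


Horizontal distance from joint 1 to link-1 COM:
  x_c1 = (L1/2)*cos(t1) = 1.8 * 0.3907 = 0.7033 m
Horizontal distance from joint 1 to link-2 COM:
  x_c2 = L1*cos(t1) + Lc2*cos(t1+t2)
       = 3.6*0.3907 + 1.6*-0.3584 = 0.8332 m
tau1 = m1*g*x_c1 + m2*g*x_c2
     = 9*9.81*0.7033 + 5*9.81*0.8332
     = 62.0958 + 40.8706
     = 102.9664 Nm


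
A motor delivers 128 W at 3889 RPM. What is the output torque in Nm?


omega = 3889 * 2*pi/60 = 407.2551 rad/s
tau = P / omega = 128 / 407.2551
= 0.3143 Nm


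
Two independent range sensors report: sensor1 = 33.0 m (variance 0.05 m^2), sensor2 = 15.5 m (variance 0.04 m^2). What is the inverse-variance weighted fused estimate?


w1 = (1/var1) / (1/var1 + 1/var2)
   = 20.0 / (20.0 + 25.0) = 0.4444
w2 = 1 - w1 = 0.5556
fused = w1*s1 + w2*s2 = 14.6667 + 8.6111
= 23.2778 m


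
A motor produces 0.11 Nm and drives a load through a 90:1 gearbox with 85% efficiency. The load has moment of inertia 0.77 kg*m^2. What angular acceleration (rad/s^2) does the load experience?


tau_out = tau_motor * N * eta
= 0.11 * 90 * 0.85 = 8.415 Nm
alpha = tau_out / I = 8.415 / 0.77
= 10.9286 rad/s^2


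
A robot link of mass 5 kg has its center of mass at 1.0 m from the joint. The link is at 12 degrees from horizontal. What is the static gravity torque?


tau = m*g*L*cos(angle)
= 5 * 9.81 * 1.0 * cos(12 deg)
= 5 * 9.81 * 1.0 * 0.9781
= 47.9781 Nm


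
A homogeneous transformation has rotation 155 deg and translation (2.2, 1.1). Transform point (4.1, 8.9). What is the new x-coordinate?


x' = cos(theta)*px - sin(theta)*py + tx
= -0.9063*4.1 - 0.4226*8.9 + 2.2
= -5.2772


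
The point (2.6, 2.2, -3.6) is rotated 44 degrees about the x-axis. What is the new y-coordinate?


Rotation about x-axis: y' = y*cos(theta) - z*sin(theta)
= 2.2 * 0.7193 - -3.6 * 0.6947
= 4.0833


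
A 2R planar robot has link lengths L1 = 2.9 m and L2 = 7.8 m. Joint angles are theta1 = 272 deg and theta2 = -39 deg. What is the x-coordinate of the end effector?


Convert angles to radians: theta1 = 4.7473, theta2 = -0.6807
x = L1*cos(theta1) + L2*cos(theta1+theta2)
x = 0.1012 + -4.6942
x = -4.5929


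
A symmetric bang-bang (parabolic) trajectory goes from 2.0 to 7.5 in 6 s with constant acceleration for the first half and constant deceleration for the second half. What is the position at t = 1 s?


Symmetric rest-to-rest: each phase covers (pf-p0)/2 in time T/2. 0.5*a*(T/2)^2 = (pf-p0)/2 => a = 4*(pf-p0)/T^2
a = 4*(7.5-2.0)/6^2 = 0.6111
t = 1 is in the acceleration phase (t <= T/2).
p = p0 + 0.5*a*t^2 = 2.0 + 0.5*0.6111*1^2
= 2.3056


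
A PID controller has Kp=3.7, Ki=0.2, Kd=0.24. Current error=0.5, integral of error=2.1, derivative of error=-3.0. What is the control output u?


u = Kp*e + Ki*int(e) + Kd*de/dt
= 3.7*0.5 + 0.2*2.1 + 0.24*(-3.0)
= 1.85 + 0.42 + -0.72
= 1.55


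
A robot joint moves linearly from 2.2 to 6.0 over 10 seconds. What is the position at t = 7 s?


s = t/T = 7/10 = 0.7
p(t) = p0 + (pf-p0)*s
= 2.2 + (6.0 - 2.2) * 0.7
= 4.86


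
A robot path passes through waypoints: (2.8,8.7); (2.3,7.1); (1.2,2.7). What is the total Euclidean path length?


Segment lengths:
  seg1 = sqrt((-0.5)^2 + (-1.6)^2) = 1.6763
  seg2 = sqrt((-1.1)^2 + (-4.4)^2) = 4.5354
Total = 6.2117


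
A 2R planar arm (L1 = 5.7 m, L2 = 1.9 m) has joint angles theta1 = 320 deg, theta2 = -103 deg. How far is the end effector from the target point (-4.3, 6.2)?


End effector via forward kinematics:
x = L1*cos(t1) + L2*cos(t1+t2) = 2.849
y = L1*sin(t1) + L2*sin(t1+t2) = -4.8073
Distance to target:
d = sqrt((-4.3 - 2.849)^2 + (6.2 - -4.8073)^2)
= sqrt(51.1089 + 121.1615)
= 13.1252 m


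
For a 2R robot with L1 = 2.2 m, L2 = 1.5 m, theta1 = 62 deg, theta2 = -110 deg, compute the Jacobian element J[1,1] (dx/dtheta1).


J[1,1] = -L1*sin(t1) - L2*sin(t1+t2)
= -2.2*sin(62) - 1.5*sin(-48)
= -0.8278


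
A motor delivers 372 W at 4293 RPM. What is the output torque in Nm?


omega = 4293 * 2*pi/60 = 449.5619 rad/s
tau = P / omega = 372 / 449.5619
= 0.8275 Nm


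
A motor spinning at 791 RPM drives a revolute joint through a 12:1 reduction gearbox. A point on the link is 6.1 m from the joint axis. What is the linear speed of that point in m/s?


omega_motor = 791 * 2*pi/60 = 82.8333 rad/s
omega_joint = omega_motor / 12 = 6.9028 rad/s
v = omega_joint * r = 6.9028 * 6.1
= 42.1069 m/s


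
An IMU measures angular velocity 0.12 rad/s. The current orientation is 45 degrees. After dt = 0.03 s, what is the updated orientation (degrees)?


delta_theta = w * dt = 0.12 * 0.03 = 0.0036 rad
= 0.2063 deg
theta_new = 45 + 0.2063 = 45.2063 deg


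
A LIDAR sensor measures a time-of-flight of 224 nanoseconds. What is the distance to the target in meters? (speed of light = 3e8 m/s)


tof = 224 ns = 2.24e-07 s
dist = c * tof / 2
= 3e8 * 2.24e-07 / 2
= 33.6 m


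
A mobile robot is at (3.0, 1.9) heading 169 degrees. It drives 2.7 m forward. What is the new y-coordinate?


y_new = y0 + d*sin(theta)
= 1.9 + 2.7*sin(169)
= 1.9 + 0.5152
= 2.4152


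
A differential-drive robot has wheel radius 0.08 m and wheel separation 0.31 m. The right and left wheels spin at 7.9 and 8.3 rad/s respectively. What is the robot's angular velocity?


vR = r*wR = 0.08*7.9 = 0.632 m/s
vL = r*wL = 0.08*8.3 = 0.664 m/s
v = (vR+vL)/2 = 0.648 m/s
omega = (vR-vL)/L = -0.1032 rad/s
angular velocity = -0.1032 rad/s


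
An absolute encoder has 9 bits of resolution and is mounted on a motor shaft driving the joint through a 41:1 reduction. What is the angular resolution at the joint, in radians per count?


counts = 2^9 = 512
effective counts at joint = 512 * 41 = 20992
resolution = 2*pi / 20992
= 2.9931e-04 rad/count


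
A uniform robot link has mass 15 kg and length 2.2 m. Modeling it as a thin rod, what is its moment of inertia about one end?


I = (1/3) * m * L^2
= (1/3) * 15 * 2.2^2
= 0.333333 * 15 * 4.84
= 24.2 kg*m^2


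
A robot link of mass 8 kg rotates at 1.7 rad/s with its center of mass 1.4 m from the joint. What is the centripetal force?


F = m * omega^2 * r
= 8 * 1.7^2 * 1.4
= 8 * 2.89 * 1.4
= 32.368 N


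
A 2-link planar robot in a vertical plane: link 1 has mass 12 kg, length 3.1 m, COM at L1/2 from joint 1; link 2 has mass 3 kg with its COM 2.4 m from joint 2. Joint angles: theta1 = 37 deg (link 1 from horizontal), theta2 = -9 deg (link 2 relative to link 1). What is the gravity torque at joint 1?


Horizontal distance from joint 1 to link-1 COM:
  x_c1 = (L1/2)*cos(t1) = 1.55 * 0.7986 = 1.2379 m
Horizontal distance from joint 1 to link-2 COM:
  x_c2 = L1*cos(t1) + Lc2*cos(t1+t2)
       = 3.1*0.7986 + 2.4*0.8829 = 4.5948 m
tau1 = m1*g*x_c1 + m2*g*x_c2
     = 12*9.81*1.2379 + 3*9.81*4.5948
     = 145.7238 + 135.2263
     = 280.9501 Nm


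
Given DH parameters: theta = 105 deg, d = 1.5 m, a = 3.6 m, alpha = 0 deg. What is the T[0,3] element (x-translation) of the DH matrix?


T[0,3] = a * cos(theta)
= 3.6 * cos(105 deg)
= 3.6 * -0.2588
= -0.9317


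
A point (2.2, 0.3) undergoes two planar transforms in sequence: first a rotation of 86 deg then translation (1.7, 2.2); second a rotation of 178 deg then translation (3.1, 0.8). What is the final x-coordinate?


After transform 1:
x1 = cos(86)*2.2 - sin(86)*0.3 + 1.7 = 1.5542
y1 = sin(86)*2.2 + cos(86)*0.3 + 2.2 = 4.4156
After transform 2:
x2 = cos(178)*1.5542 - sin(178)*4.4156 + 3.1
= 1.3927


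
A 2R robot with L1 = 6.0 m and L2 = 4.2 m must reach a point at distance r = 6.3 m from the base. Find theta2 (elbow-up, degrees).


cos(theta2) = (r^2 - L1^2 - L2^2) / (2*L1*L2)
cos(theta2) = (39.69 - 36.0 - 17.64) / 50.4
cos(theta2) = -0.276786
theta2 = 106.0685 degrees


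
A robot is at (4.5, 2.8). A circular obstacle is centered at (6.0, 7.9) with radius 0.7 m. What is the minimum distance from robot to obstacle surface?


center_dist = sqrt((4.5-6.0)^2 + (2.8-7.9)^2)
= sqrt(2.25 + 26.01)
= 5.316
min_dist = center_dist - radius = 5.316 - 0.7 = 4.616 m


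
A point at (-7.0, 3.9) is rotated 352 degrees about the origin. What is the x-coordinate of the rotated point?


x' = x*cos(theta) - y*sin(theta)
cos(352 deg) = 0.9903, sin(352 deg) = -0.1392
x' = -7.0 * 0.9903 - 3.9 * -0.1392
= -6.9319 - -0.5428
= -6.3891


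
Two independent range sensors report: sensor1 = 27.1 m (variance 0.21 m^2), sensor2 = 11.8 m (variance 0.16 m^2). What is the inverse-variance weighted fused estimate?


w1 = (1/var1) / (1/var1 + 1/var2)
   = 4.7619 / (4.7619 + 6.25) = 0.4324
w2 = 1 - w1 = 0.5676
fused = w1*s1 + w2*s2 = 11.7189 + 6.6973
= 18.4162 m


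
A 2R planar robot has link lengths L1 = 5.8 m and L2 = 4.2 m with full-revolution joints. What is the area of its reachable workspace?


r_max = L1 + L2 = 10.0 m
r_min = |L1 - L2| = 1.6 m
Area = pi*(r_max^2 - r_min^2)
= pi*(100.0 - 2.56)
= pi * 97.44
= 306.1168 m^2


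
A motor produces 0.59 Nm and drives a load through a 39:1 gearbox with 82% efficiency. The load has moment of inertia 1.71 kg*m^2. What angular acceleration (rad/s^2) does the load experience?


tau_out = tau_motor * N * eta
= 0.59 * 39 * 0.82 = 18.8682 Nm
alpha = tau_out / I = 18.8682 / 1.71
= 11.034 rad/s^2


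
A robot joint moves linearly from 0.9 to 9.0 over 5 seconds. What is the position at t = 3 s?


s = t/T = 3/5 = 0.6
p(t) = p0 + (pf-p0)*s
= 0.9 + (9.0 - 0.9) * 0.6
= 5.76


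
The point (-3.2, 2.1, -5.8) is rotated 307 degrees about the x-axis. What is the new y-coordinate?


Rotation about x-axis: y' = y*cos(theta) - z*sin(theta)
= 2.1 * 0.6018 - -5.8 * -0.7986
= -3.3683


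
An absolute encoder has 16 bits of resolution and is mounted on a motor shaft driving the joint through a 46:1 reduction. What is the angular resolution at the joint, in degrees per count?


counts = 2^16 = 65536
effective counts at joint = 65536 * 46 = 3014656
resolution = 360 / 3014656
= 1.1942e-04 deg/count


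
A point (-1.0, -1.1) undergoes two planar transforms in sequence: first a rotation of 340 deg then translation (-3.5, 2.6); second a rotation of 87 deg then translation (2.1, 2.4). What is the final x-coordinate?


After transform 1:
x1 = cos(340)*-1.0 - sin(340)*-1.1 + -3.5 = -4.8159
y1 = sin(340)*-1.0 + cos(340)*-1.1 + 2.6 = 1.9084
After transform 2:
x2 = cos(87)*-4.8159 - sin(87)*1.9084 + 2.1
= -0.0578


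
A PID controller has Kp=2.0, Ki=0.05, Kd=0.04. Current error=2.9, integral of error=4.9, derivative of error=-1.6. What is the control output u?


u = Kp*e + Ki*int(e) + Kd*de/dt
= 2.0*2.9 + 0.05*4.9 + 0.04*(-1.6)
= 5.8 + 0.245 + -0.064
= 5.981


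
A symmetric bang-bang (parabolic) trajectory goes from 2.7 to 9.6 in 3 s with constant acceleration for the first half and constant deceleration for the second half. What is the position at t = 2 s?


Symmetric rest-to-rest: each phase covers (pf-p0)/2 in time T/2. 0.5*a*(T/2)^2 = (pf-p0)/2 => a = 4*(pf-p0)/T^2
a = 4*(9.6-2.7)/3^2 = 3.0667
t = 2 is in the deceleration phase (t > T/2).
p = pf - 0.5*a*(T-t)^2 = 9.6 - 0.5*3.0667*1^2
= 8.0667


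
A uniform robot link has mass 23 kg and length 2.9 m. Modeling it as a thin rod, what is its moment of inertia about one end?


I = (1/3) * m * L^2
= (1/3) * 23 * 2.9^2
= 0.333333 * 23 * 8.41
= 64.4767 kg*m^2


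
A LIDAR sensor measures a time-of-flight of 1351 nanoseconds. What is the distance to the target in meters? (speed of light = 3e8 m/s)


tof = 1351 ns = 1.351e-06 s
dist = c * tof / 2
= 3e8 * 1.351e-06 / 2
= 202.65 m


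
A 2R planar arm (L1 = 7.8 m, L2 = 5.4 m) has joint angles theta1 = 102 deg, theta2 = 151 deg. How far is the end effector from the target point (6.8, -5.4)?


End effector via forward kinematics:
x = L1*cos(t1) + L2*cos(t1+t2) = -3.2005
y = L1*sin(t1) + L2*sin(t1+t2) = 2.4655
Distance to target:
d = sqrt((6.8 - -3.2005)^2 + (-5.4 - 2.4655)^2)
= sqrt(100.0104 + 61.8662)
= 12.7231 m


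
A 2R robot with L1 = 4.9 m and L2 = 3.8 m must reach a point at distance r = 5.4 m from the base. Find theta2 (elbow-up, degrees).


cos(theta2) = (r^2 - L1^2 - L2^2) / (2*L1*L2)
cos(theta2) = (29.16 - 24.01 - 14.44) / 37.24
cos(theta2) = -0.249463
theta2 = 104.4457 degrees


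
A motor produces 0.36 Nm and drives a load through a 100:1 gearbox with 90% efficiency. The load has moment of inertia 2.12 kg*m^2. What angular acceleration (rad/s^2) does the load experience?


tau_out = tau_motor * N * eta
= 0.36 * 100 * 0.9 = 32.4 Nm
alpha = tau_out / I = 32.4 / 2.12
= 15.283 rad/s^2


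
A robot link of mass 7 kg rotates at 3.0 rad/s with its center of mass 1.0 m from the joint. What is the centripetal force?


F = m * omega^2 * r
= 7 * 3.0^2 * 1.0
= 7 * 9.0 * 1.0
= 63.0 N


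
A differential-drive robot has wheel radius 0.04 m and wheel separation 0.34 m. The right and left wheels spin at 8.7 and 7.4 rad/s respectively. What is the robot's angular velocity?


vR = r*wR = 0.04*8.7 = 0.348 m/s
vL = r*wL = 0.04*7.4 = 0.296 m/s
v = (vR+vL)/2 = 0.322 m/s
omega = (vR-vL)/L = 0.1529 rad/s
angular velocity = 0.1529 rad/s


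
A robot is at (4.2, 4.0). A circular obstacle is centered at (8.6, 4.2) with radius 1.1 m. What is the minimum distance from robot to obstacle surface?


center_dist = sqrt((4.2-8.6)^2 + (4.0-4.2)^2)
= sqrt(19.36 + 0.04)
= 4.4045
min_dist = center_dist - radius = 4.4045 - 1.1 = 3.3045 m


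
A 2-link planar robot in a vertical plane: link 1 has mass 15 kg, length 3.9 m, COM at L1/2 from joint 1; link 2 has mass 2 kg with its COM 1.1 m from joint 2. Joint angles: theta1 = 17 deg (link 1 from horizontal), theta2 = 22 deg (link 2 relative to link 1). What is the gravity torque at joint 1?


Horizontal distance from joint 1 to link-1 COM:
  x_c1 = (L1/2)*cos(t1) = 1.95 * 0.9563 = 1.8648 m
Horizontal distance from joint 1 to link-2 COM:
  x_c2 = L1*cos(t1) + Lc2*cos(t1+t2)
       = 3.9*0.9563 + 1.1*0.7771 = 4.5844 m
tau1 = m1*g*x_c1 + m2*g*x_c2
     = 15*9.81*1.8648 + 2*9.81*4.5844
     = 274.4045 + 89.9469
     = 364.3514 Nm


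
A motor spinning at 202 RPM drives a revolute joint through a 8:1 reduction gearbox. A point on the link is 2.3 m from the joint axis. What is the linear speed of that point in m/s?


omega_motor = 202 * 2*pi/60 = 21.1534 rad/s
omega_joint = omega_motor / 8 = 2.6442 rad/s
v = omega_joint * r = 2.6442 * 2.3
= 6.0816 m/s


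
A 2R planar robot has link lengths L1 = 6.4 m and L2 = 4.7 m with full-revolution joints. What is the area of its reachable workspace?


r_max = L1 + L2 = 11.1 m
r_min = |L1 - L2| = 1.7 m
Area = pi*(r_max^2 - r_min^2)
= pi*(123.21 - 2.89)
= pi * 120.32
= 377.9964 m^2


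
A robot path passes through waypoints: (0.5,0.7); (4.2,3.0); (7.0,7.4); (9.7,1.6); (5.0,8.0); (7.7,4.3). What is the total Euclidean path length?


Segment lengths:
  seg1 = sqrt((3.7)^2 + (2.3)^2) = 4.3566
  seg2 = sqrt((2.8)^2 + (4.4)^2) = 5.2154
  seg3 = sqrt((2.7)^2 + (-5.8)^2) = 6.3977
  seg4 = sqrt((-4.7)^2 + (6.4)^2) = 7.9404
  seg5 = sqrt((2.7)^2 + (-3.7)^2) = 4.5804
Total = 28.4904


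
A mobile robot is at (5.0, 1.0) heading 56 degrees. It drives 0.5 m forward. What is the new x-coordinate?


x_new = x0 + d*cos(theta)
= 5.0 + 0.5*cos(56)
= 5.0 + 0.2796
= 5.2796


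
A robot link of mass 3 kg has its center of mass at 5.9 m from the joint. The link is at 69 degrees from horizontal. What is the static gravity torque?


tau = m*g*L*cos(angle)
= 3 * 9.81 * 5.9 * cos(69 deg)
= 3 * 9.81 * 5.9 * 0.3584
= 62.2259 Nm


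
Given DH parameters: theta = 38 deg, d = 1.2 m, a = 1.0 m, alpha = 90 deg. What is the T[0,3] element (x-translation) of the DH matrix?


T[0,3] = a * cos(theta)
= 1.0 * cos(38 deg)
= 1.0 * 0.788
= 0.788
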